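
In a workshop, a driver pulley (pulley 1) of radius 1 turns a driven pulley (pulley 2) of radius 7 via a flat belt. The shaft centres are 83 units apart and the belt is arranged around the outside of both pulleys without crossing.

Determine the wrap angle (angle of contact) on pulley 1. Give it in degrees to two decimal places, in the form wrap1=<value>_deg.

open belt: β = asin((r2−r1)/C) = asin(6/83) = 4.1455°
wrap1 = π − 2β = 171.7090°
wrap2 = π + 2β = 188.2910°

wrap1=171.71_deg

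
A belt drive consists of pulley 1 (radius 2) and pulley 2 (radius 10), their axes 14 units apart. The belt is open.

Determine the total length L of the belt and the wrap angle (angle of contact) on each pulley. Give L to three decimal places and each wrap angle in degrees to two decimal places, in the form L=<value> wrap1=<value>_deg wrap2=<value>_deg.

L=70.409 wrap1=110.30_deg wrap2=249.70_deg

open belt: β = asin((r2−r1)/C) = asin(8/14) = 34.8499°
wrap1 = π − 2β = 110.3002°
wrap2 = π + 2β = 249.6998°
tangent length = C·cosβ = 11.4891
L = r1·wrap1 + r2·wrap2 + 2·C·cosβ = 2·1.9251 + 10·4.3581 + 2·11.4891 = 70.4093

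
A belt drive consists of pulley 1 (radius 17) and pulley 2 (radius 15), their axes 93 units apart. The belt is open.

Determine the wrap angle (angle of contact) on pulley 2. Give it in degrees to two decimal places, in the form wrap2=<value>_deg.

wrap2=177.54_deg

open belt: β = asin((r2−r1)/C) = asin(-2/93) = -1.2323°
wrap1 = π − 2β = 182.4645°
wrap2 = π + 2β = 177.5355°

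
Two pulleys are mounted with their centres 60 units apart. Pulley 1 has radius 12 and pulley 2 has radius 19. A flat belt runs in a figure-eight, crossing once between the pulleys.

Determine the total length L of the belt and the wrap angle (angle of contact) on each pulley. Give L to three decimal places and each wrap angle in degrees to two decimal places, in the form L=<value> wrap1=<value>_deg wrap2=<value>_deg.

crossed belt: β = asin((r1+r2)/C) = asin(31/60) = 31.1089°
wrap1 = wrap2 = π + 2β = 242.2178°
tangent length = C·cosβ = 51.3712
L = (r1+r2)·wrap + 2·C·cosβ = 31·4.2275 + 2·51.3712 = 233.7949

L=233.795 wrap1=242.22_deg wrap2=242.22_deg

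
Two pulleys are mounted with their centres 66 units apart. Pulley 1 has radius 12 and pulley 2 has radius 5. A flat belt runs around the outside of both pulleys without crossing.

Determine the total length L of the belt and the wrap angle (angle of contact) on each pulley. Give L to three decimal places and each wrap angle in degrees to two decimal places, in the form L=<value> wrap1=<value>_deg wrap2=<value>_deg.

open belt: β = asin((r2−r1)/C) = asin(-7/66) = -6.0883°
wrap1 = π − 2β = 192.1766°
wrap2 = π + 2β = 167.8234°
tangent length = C·cosβ = 65.6277
L = r1·wrap1 + r2·wrap2 + 2·C·cosβ = 12·3.3541 + 5·2.9291 + 2·65.6277 = 186.1502

L=186.150 wrap1=192.18_deg wrap2=167.82_deg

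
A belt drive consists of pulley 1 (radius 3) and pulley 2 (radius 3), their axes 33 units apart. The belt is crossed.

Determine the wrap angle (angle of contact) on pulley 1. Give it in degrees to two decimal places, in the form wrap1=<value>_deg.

wrap1=200.95_deg

crossed belt: β = asin((r1+r2)/C) = asin(6/33) = 10.4757°
wrap1 = wrap2 = π + 2β = 200.9514°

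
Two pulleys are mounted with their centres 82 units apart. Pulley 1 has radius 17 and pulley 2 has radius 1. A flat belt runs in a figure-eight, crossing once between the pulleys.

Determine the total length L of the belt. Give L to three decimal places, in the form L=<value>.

L=224.516

crossed belt: β = asin((r1+r2)/C) = asin(18/82) = 12.6804°
wrap1 = wrap2 = π + 2β = 205.3608°
tangent length = C·cosβ = 80.0000
L = (r1+r2)·wrap + 2·C·cosβ = 18·3.5842 + 2·80.0000 = 224.5160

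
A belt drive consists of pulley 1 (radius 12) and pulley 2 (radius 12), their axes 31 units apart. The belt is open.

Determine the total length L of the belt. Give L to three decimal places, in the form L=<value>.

open belt: β = asin((r2−r1)/C) = asin(0/31) = 0.0000°
wrap1 = π − 2β = 180.0000°
wrap2 = π + 2β = 180.0000°
tangent length = C·cosβ = 31.0000
L = r1·wrap1 + r2·wrap2 + 2·C·cosβ = 12·3.1416 + 12·3.1416 + 2·31.0000 = 137.3982

L=137.398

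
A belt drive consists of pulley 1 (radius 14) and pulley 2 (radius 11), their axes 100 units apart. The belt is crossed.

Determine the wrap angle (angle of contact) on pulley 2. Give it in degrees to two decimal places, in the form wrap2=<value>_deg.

crossed belt: β = asin((r1+r2)/C) = asin(25/100) = 14.4775°
wrap1 = wrap2 = π + 2β = 208.9550°

wrap2=208.96_deg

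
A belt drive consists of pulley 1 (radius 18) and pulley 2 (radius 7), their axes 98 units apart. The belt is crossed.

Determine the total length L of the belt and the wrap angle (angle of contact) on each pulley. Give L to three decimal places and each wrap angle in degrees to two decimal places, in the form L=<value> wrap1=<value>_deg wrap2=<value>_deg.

L=280.953 wrap1=209.56_deg wrap2=209.56_deg

crossed belt: β = asin((r1+r2)/C) = asin(25/98) = 14.7796°
wrap1 = wrap2 = π + 2β = 209.5593°
tangent length = C·cosβ = 94.7576
L = (r1+r2)·wrap + 2·C·cosβ = 25·3.6575 + 2·94.7576 = 280.9526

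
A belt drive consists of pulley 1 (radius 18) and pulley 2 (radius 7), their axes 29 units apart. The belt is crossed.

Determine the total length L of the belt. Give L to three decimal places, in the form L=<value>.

crossed belt: β = asin((r1+r2)/C) = asin(25/29) = 59.5497°
wrap1 = wrap2 = π + 2β = 299.0994°
tangent length = C·cosβ = 14.6969
L = (r1+r2)·wrap + 2·C·cosβ = 25·5.2203 + 2·14.6969 = 159.9006

L=159.901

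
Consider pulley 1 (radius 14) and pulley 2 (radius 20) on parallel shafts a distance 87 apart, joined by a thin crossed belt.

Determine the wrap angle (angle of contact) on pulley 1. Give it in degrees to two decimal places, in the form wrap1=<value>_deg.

crossed belt: β = asin((r1+r2)/C) = asin(34/87) = 23.0046°
wrap1 = wrap2 = π + 2β = 226.0091°

wrap1=226.01_deg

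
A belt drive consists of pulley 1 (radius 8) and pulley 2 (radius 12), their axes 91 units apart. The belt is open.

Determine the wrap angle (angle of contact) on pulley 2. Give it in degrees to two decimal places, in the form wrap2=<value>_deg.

open belt: β = asin((r2−r1)/C) = asin(4/91) = 2.5193°
wrap1 = π − 2β = 174.9614°
wrap2 = π + 2β = 185.0386°

wrap2=185.04_deg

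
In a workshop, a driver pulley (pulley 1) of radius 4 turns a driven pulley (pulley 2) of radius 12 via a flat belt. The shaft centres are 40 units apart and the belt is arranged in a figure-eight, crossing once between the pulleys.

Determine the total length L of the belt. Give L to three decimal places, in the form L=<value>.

crossed belt: β = asin((r1+r2)/C) = asin(16/40) = 23.5782°
wrap1 = wrap2 = π + 2β = 227.1564°
tangent length = C·cosβ = 36.6606
L = (r1+r2)·wrap + 2·C·cosβ = 16·3.9646 + 2·36.6606 = 136.7552

L=136.755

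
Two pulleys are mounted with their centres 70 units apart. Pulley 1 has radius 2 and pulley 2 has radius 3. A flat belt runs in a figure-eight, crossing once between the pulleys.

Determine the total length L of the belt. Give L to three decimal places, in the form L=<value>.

L=156.065

crossed belt: β = asin((r1+r2)/C) = asin(5/70) = 4.0960°
wrap1 = wrap2 = π + 2β = 188.1921°
tangent length = C·cosβ = 69.8212
L = (r1+r2)·wrap + 2·C·cosβ = 5·3.2846 + 2·69.8212 = 156.0653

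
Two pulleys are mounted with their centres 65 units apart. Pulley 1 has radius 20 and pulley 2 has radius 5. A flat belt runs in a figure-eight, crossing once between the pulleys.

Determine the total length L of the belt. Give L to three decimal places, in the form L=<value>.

L=218.279

crossed belt: β = asin((r1+r2)/C) = asin(25/65) = 22.6199°
wrap1 = wrap2 = π + 2β = 225.2397°
tangent length = C·cosβ = 60.0000
L = (r1+r2)·wrap + 2·C·cosβ = 25·3.9312 + 2·60.0000 = 218.2794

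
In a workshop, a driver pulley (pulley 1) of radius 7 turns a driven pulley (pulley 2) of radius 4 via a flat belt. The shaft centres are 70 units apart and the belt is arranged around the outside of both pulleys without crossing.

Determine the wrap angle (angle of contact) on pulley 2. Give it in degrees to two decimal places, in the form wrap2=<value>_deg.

open belt: β = asin((r2−r1)/C) = asin(-3/70) = -2.4563°
wrap1 = π − 2β = 184.9126°
wrap2 = π + 2β = 175.0874°

wrap2=175.09_deg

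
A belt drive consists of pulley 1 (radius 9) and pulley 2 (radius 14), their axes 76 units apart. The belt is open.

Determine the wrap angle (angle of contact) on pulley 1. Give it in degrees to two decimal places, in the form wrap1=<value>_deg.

open belt: β = asin((r2−r1)/C) = asin(5/76) = 3.7722°
wrap1 = π − 2β = 172.4556°
wrap2 = π + 2β = 187.5444°

wrap1=172.46_deg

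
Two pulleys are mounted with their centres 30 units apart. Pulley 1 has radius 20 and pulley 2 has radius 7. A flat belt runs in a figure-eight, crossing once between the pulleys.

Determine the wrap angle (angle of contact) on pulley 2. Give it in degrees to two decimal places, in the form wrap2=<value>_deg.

crossed belt: β = asin((r1+r2)/C) = asin(27/30) = 64.1581°
wrap1 = wrap2 = π + 2β = 308.3161°

wrap2=308.32_deg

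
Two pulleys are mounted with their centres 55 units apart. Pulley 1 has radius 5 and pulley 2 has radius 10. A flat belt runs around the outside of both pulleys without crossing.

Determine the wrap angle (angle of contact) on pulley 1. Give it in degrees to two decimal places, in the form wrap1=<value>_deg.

wrap1=169.57_deg

open belt: β = asin((r2−r1)/C) = asin(5/55) = 5.2159°
wrap1 = π − 2β = 169.5682°
wrap2 = π + 2β = 190.4318°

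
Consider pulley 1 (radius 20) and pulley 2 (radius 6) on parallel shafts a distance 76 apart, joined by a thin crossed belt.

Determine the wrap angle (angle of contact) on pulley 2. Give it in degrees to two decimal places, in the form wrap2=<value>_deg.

crossed belt: β = asin((r1+r2)/C) = asin(26/76) = 20.0052°
wrap1 = wrap2 = π + 2β = 220.0104°

wrap2=220.01_deg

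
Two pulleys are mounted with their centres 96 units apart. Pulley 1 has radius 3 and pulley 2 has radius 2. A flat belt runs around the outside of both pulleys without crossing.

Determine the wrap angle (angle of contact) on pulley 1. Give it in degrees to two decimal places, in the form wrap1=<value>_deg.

open belt: β = asin((r2−r1)/C) = asin(-1/96) = -0.5968°
wrap1 = π − 2β = 181.1937°
wrap2 = π + 2β = 178.8063°

wrap1=181.19_deg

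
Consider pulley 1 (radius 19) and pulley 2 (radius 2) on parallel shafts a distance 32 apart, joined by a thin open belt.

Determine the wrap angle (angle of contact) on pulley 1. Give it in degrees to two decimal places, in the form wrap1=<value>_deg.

open belt: β = asin((r2−r1)/C) = asin(-17/32) = -32.0900°
wrap1 = π − 2β = 244.1799°
wrap2 = π + 2β = 115.8201°

wrap1=244.18_deg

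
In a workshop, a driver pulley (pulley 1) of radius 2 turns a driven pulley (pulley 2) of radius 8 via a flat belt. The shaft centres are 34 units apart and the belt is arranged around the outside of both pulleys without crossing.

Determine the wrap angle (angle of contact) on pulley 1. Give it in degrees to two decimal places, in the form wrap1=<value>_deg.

open belt: β = asin((r2−r1)/C) = asin(6/34) = 10.1642°
wrap1 = π − 2β = 159.6715°
wrap2 = π + 2β = 200.3285°

wrap1=159.67_deg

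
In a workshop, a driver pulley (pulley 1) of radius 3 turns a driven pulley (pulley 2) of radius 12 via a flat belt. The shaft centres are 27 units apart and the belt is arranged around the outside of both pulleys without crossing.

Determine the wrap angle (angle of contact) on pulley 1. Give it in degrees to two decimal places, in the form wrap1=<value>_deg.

open belt: β = asin((r2−r1)/C) = asin(9/27) = 19.4712°
wrap1 = π − 2β = 141.0576°
wrap2 = π + 2β = 218.9424°

wrap1=141.06_deg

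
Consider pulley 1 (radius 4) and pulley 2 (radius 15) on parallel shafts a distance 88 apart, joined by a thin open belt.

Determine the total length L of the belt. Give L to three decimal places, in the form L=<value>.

L=237.067

open belt: β = asin((r2−r1)/C) = asin(11/88) = 7.1808°
wrap1 = π − 2β = 165.6385°
wrap2 = π + 2β = 194.3615°
tangent length = C·cosβ = 87.3098
L = r1·wrap1 + r2·wrap2 + 2·C·cosβ = 4·2.8909 + 15·3.3922 + 2·87.3098 = 237.0671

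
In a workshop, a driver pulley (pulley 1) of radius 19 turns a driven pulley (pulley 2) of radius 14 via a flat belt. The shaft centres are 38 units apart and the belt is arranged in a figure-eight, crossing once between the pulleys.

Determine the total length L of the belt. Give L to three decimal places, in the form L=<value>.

crossed belt: β = asin((r1+r2)/C) = asin(33/38) = 60.2757°
wrap1 = wrap2 = π + 2β = 300.5513°
tangent length = C·cosβ = 18.8414
L = (r1+r2)·wrap + 2·C·cosβ = 33·5.2456 + 2·18.8414 = 210.7880

L=210.788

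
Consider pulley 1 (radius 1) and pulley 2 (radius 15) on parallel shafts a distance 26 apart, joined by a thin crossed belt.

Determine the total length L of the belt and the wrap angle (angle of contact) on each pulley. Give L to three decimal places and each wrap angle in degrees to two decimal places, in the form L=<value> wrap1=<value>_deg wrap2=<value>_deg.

crossed belt: β = asin((r1+r2)/C) = asin(16/26) = 37.9799°
wrap1 = wrap2 = π + 2β = 255.9597°
tangent length = C·cosβ = 20.4939
L = (r1+r2)·wrap + 2·C·cosβ = 16·4.4673 + 2·20.4939 = 112.4652

L=112.465 wrap1=255.96_deg wrap2=255.96_deg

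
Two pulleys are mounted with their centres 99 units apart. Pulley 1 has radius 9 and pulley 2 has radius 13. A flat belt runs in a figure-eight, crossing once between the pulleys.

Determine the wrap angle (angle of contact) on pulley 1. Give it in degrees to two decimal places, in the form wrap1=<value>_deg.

crossed belt: β = asin((r1+r2)/C) = asin(22/99) = 12.8396°
wrap1 = wrap2 = π + 2β = 205.6792°

wrap1=205.68_deg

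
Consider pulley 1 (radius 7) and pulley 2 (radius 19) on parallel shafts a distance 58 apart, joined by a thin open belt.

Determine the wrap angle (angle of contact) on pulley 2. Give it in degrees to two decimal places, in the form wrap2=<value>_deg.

open belt: β = asin((r2−r1)/C) = asin(12/58) = 11.9405°
wrap1 = π − 2β = 156.1189°
wrap2 = π + 2β = 203.8811°

wrap2=203.88_deg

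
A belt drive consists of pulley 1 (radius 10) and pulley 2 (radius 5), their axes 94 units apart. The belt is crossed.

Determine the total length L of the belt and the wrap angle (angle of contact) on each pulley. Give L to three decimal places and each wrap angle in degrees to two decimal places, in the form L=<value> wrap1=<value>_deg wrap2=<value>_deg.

crossed belt: β = asin((r1+r2)/C) = asin(15/94) = 9.1822°
wrap1 = wrap2 = π + 2β = 198.3644°
tangent length = C·cosβ = 92.7955
L = (r1+r2)·wrap + 2·C·cosβ = 15·3.4621 + 2·92.7955 = 237.5226

L=237.523 wrap1=198.36_deg wrap2=198.36_deg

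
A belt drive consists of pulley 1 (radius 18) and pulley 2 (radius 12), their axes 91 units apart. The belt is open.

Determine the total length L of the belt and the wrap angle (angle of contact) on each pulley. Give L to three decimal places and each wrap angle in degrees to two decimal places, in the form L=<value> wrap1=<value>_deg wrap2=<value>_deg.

open belt: β = asin((r2−r1)/C) = asin(-6/91) = -3.7805°
wrap1 = π − 2β = 187.5610°
wrap2 = π + 2β = 172.4390°
tangent length = C·cosβ = 90.8020
L = r1·wrap1 + r2·wrap2 + 2·C·cosβ = 18·3.2736 + 12·3.0096 + 2·90.8020 = 276.6435

L=276.644 wrap1=187.56_deg wrap2=172.44_deg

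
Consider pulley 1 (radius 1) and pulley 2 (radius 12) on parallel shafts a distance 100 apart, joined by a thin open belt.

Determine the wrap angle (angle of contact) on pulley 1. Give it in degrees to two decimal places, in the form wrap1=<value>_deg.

wrap1=167.37_deg

open belt: β = asin((r2−r1)/C) = asin(11/100) = 6.3153°
wrap1 = π − 2β = 167.3694°
wrap2 = π + 2β = 192.6306°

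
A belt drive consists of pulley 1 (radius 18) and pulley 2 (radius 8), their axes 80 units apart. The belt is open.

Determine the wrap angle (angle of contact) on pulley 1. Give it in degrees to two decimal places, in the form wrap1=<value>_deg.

open belt: β = asin((r2−r1)/C) = asin(-10/80) = -7.1808°
wrap1 = π − 2β = 194.3615°
wrap2 = π + 2β = 165.6385°

wrap1=194.36_deg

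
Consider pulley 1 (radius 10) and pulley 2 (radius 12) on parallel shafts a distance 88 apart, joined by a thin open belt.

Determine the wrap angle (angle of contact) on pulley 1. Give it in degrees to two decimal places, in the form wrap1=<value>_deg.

wrap1=177.40_deg

open belt: β = asin((r2−r1)/C) = asin(2/88) = 1.3023°
wrap1 = π − 2β = 177.3954°
wrap2 = π + 2β = 182.6046°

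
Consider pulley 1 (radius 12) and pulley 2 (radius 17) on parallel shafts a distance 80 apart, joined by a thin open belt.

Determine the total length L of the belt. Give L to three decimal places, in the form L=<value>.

open belt: β = asin((r2−r1)/C) = asin(5/80) = 3.5833°
wrap1 = π − 2β = 172.8334°
wrap2 = π + 2β = 187.1666°
tangent length = C·cosβ = 79.8436
L = r1·wrap1 + r2·wrap2 + 2·C·cosβ = 12·3.0165 + 17·3.2667 + 2·79.8436 = 251.4188

L=251.419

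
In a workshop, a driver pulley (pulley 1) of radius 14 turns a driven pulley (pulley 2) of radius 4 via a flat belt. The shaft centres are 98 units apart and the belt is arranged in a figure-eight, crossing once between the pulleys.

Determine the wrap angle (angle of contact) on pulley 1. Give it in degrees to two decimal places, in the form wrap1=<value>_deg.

wrap1=201.17_deg

crossed belt: β = asin((r1+r2)/C) = asin(18/98) = 10.5838°
wrap1 = wrap2 = π + 2β = 201.1676°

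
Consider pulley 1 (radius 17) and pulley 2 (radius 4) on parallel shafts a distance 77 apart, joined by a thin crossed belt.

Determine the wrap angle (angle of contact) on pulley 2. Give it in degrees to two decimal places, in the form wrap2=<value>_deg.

crossed belt: β = asin((r1+r2)/C) = asin(21/77) = 15.8266°
wrap1 = wrap2 = π + 2β = 211.6532°

wrap2=211.65_deg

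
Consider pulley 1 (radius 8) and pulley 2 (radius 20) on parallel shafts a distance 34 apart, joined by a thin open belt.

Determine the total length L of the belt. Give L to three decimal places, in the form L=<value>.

open belt: β = asin((r2−r1)/C) = asin(12/34) = 20.6673°
wrap1 = π − 2β = 138.6654°
wrap2 = π + 2β = 221.3346°
tangent length = C·cosβ = 31.8119
L = r1·wrap1 + r2·wrap2 + 2·C·cosβ = 8·2.4202 + 20·3.8630 + 2·31.8119 = 160.2456

L=160.246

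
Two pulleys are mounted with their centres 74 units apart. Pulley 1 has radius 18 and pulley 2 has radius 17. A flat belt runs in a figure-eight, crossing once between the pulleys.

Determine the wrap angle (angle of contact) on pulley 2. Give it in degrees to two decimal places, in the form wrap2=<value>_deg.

wrap2=236.45_deg

crossed belt: β = asin((r1+r2)/C) = asin(35/74) = 28.2275°
wrap1 = wrap2 = π + 2β = 236.4549°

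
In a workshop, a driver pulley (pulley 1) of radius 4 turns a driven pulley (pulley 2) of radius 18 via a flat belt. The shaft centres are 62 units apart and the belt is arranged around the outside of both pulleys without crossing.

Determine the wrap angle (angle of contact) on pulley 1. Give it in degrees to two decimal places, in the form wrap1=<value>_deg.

wrap1=153.90_deg

open belt: β = asin((r2−r1)/C) = asin(14/62) = 13.0503°
wrap1 = π − 2β = 153.8994°
wrap2 = π + 2β = 206.1006°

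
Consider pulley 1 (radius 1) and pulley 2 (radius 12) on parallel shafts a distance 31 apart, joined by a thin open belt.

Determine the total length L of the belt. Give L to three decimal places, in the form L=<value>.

open belt: β = asin((r2−r1)/C) = asin(11/31) = 20.7836°
wrap1 = π − 2β = 138.4329°
wrap2 = π + 2β = 221.5671°
tangent length = C·cosβ = 28.9828
L = r1·wrap1 + r2·wrap2 + 2·C·cosβ = 1·2.4161 + 12·3.8671 + 2·28.9828 = 106.7865

L=106.787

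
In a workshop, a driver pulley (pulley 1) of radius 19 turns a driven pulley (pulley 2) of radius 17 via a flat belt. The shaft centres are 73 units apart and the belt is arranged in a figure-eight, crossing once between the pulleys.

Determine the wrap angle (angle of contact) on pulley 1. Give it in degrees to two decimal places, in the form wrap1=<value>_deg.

wrap1=239.10_deg

crossed belt: β = asin((r1+r2)/C) = asin(36/73) = 29.5479°
wrap1 = wrap2 = π + 2β = 239.0958°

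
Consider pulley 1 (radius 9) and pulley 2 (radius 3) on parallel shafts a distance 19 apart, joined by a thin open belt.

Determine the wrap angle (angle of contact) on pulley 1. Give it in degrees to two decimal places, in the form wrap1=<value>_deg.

open belt: β = asin((r2−r1)/C) = asin(-6/19) = -18.4085°
wrap1 = π − 2β = 216.8170°
wrap2 = π + 2β = 143.1830°

wrap1=216.82_deg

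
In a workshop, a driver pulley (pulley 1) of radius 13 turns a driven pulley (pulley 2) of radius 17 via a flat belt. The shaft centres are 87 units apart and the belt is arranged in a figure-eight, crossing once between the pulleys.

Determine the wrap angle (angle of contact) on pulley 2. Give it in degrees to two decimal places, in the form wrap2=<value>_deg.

wrap2=220.34_deg

crossed belt: β = asin((r1+r2)/C) = asin(30/87) = 20.1713°
wrap1 = wrap2 = π + 2β = 220.3425°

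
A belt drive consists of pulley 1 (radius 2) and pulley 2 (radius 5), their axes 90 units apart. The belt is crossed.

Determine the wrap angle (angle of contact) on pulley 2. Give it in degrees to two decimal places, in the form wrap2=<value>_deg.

wrap2=188.92_deg

crossed belt: β = asin((r1+r2)/C) = asin(7/90) = 4.4608°
wrap1 = wrap2 = π + 2β = 188.9217°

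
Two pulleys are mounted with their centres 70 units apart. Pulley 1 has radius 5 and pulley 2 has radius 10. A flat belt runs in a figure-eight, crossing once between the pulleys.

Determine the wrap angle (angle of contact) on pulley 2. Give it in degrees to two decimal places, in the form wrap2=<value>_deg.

crossed belt: β = asin((r1+r2)/C) = asin(15/70) = 12.3736°
wrap1 = wrap2 = π + 2β = 204.7473°

wrap2=204.75_deg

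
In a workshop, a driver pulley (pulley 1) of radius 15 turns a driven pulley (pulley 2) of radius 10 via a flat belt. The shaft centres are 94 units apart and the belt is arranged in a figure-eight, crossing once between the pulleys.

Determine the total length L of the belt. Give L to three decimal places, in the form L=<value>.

L=273.229

crossed belt: β = asin((r1+r2)/C) = asin(25/94) = 15.4239°
wrap1 = wrap2 = π + 2β = 210.8477°
tangent length = C·cosβ = 90.6146
L = (r1+r2)·wrap + 2·C·cosβ = 25·3.6800 + 2·90.6146 = 273.2288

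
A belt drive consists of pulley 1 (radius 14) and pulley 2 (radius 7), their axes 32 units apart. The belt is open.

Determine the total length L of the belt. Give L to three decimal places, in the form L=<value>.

L=131.511

open belt: β = asin((r2−r1)/C) = asin(-7/32) = -12.6356°
wrap1 = π − 2β = 205.2713°
wrap2 = π + 2β = 154.7287°
tangent length = C·cosβ = 31.2250
L = r1·wrap1 + r2·wrap2 + 2·C·cosβ = 14·3.5827 + 7·2.7005 + 2·31.2250 = 131.5109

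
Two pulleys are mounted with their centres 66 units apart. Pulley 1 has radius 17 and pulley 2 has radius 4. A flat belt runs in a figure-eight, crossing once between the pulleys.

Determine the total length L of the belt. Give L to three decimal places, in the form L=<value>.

crossed belt: β = asin((r1+r2)/C) = asin(21/66) = 18.5530°
wrap1 = wrap2 = π + 2β = 217.1060°
tangent length = C·cosβ = 62.5700
L = (r1+r2)·wrap + 2·C·cosβ = 21·3.7892 + 2·62.5700 = 204.7134

L=204.713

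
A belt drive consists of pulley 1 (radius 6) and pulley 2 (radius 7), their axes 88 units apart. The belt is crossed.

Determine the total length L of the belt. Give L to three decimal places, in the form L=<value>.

crossed belt: β = asin((r1+r2)/C) = asin(13/88) = 8.4952°
wrap1 = wrap2 = π + 2β = 196.9905°
tangent length = C·cosβ = 87.0345
L = (r1+r2)·wrap + 2·C·cosβ = 13·3.4381 + 2·87.0345 = 218.7647

L=218.765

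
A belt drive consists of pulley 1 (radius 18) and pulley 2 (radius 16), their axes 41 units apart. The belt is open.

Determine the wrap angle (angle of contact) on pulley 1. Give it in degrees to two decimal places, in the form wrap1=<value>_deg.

wrap1=185.59_deg

open belt: β = asin((r2−r1)/C) = asin(-2/41) = -2.7960°
wrap1 = π − 2β = 185.5921°
wrap2 = π + 2β = 174.4079°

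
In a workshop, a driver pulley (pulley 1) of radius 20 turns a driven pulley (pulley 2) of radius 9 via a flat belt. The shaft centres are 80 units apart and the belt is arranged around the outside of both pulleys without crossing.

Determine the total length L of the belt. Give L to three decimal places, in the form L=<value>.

open belt: β = asin((r2−r1)/C) = asin(-11/80) = -7.9032°
wrap1 = π − 2β = 195.8064°
wrap2 = π + 2β = 164.1936°
tangent length = C·cosβ = 79.2401
L = r1·wrap1 + r2·wrap2 + 2·C·cosβ = 20·3.4175 + 9·2.8657 + 2·79.2401 = 252.6211

L=252.621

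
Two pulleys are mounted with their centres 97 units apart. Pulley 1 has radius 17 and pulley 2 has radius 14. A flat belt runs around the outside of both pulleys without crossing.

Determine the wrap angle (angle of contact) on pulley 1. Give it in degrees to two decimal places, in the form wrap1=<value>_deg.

wrap1=183.54_deg

open belt: β = asin((r2−r1)/C) = asin(-3/97) = -1.7723°
wrap1 = π − 2β = 183.5446°
wrap2 = π + 2β = 176.4554°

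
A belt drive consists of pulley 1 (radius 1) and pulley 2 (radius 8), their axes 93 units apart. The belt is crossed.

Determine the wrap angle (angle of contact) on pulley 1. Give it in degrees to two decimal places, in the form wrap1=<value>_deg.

wrap1=191.11_deg

crossed belt: β = asin((r1+r2)/C) = asin(9/93) = 5.5534°
wrap1 = wrap2 = π + 2β = 191.1069°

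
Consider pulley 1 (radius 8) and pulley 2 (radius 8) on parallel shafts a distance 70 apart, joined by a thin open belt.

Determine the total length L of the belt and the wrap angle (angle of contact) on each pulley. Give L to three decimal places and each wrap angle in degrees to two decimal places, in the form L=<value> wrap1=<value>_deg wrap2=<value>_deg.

L=190.265 wrap1=180.00_deg wrap2=180.00_deg

open belt: β = asin((r2−r1)/C) = asin(0/70) = 0.0000°
wrap1 = π − 2β = 180.0000°
wrap2 = π + 2β = 180.0000°
tangent length = C·cosβ = 70.0000
L = r1·wrap1 + r2·wrap2 + 2·C·cosβ = 8·3.1416 + 8·3.1416 + 2·70.0000 = 190.2655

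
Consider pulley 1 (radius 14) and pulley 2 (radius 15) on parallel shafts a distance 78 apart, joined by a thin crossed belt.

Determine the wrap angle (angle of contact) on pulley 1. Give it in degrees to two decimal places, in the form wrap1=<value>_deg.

crossed belt: β = asin((r1+r2)/C) = asin(29/78) = 21.8264°
wrap1 = wrap2 = π + 2β = 223.6527°

wrap1=223.65_deg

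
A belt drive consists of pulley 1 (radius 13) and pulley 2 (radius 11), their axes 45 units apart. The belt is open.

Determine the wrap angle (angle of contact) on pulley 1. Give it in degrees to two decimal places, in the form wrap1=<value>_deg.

wrap1=185.09_deg

open belt: β = asin((r2−r1)/C) = asin(-2/45) = -2.5473°
wrap1 = π − 2β = 185.0946°
wrap2 = π + 2β = 174.9054°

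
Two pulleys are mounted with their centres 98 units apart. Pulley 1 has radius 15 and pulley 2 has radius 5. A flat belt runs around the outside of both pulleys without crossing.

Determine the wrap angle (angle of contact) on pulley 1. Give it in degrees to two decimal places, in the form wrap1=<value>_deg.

wrap1=191.71_deg

open belt: β = asin((r2−r1)/C) = asin(-10/98) = -5.8567°
wrap1 = π − 2β = 191.7134°
wrap2 = π + 2β = 168.2866°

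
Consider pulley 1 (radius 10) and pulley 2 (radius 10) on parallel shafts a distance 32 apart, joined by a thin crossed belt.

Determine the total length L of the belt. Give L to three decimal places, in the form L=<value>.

L=139.797

crossed belt: β = asin((r1+r2)/C) = asin(20/32) = 38.6822°
wrap1 = wrap2 = π + 2β = 257.3644°
tangent length = C·cosβ = 24.9800
L = (r1+r2)·wrap + 2·C·cosβ = 20·4.4919 + 2·24.9800 = 139.7971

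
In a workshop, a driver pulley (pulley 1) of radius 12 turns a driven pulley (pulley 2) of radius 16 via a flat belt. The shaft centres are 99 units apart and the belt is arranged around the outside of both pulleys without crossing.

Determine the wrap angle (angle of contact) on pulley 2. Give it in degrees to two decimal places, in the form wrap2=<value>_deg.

wrap2=184.63_deg

open belt: β = asin((r2−r1)/C) = asin(4/99) = 2.3156°
wrap1 = π − 2β = 175.3688°
wrap2 = π + 2β = 184.6312°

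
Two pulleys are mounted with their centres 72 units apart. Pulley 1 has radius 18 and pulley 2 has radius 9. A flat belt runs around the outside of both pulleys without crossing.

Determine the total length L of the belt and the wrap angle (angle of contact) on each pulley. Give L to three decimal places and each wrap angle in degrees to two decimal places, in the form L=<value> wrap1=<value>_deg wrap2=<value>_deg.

open belt: β = asin((r2−r1)/C) = asin(-9/72) = -7.1808°
wrap1 = π − 2β = 194.3615°
wrap2 = π + 2β = 165.6385°
tangent length = C·cosβ = 71.4353
L = r1·wrap1 + r2·wrap2 + 2·C·cosβ = 18·3.3922 + 9·2.8909 + 2·71.4353 = 229.9495

L=229.949 wrap1=194.36_deg wrap2=165.64_deg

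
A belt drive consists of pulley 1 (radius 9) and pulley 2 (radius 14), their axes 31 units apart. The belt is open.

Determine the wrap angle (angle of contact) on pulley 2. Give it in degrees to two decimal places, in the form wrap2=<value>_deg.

wrap2=198.56_deg

open belt: β = asin((r2−r1)/C) = asin(5/31) = 9.2818°
wrap1 = π − 2β = 161.4364°
wrap2 = π + 2β = 198.5636°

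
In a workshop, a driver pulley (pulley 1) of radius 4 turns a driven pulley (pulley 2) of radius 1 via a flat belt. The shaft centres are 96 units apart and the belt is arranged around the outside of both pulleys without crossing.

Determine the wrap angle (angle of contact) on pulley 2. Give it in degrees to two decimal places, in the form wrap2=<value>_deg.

wrap2=176.42_deg

open belt: β = asin((r2−r1)/C) = asin(-3/96) = -1.7908°
wrap1 = π − 2β = 183.5816°
wrap2 = π + 2β = 176.4184°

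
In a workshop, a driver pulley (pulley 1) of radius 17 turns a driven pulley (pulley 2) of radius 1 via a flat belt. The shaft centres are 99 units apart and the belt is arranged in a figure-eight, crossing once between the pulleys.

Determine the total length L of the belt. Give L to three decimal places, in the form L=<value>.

L=257.831

crossed belt: β = asin((r1+r2)/C) = asin(18/99) = 10.4757°
wrap1 = wrap2 = π + 2β = 200.9514°
tangent length = C·cosβ = 97.3499
L = (r1+r2)·wrap + 2·C·cosβ = 18·3.5073 + 2·97.3499 = 257.8305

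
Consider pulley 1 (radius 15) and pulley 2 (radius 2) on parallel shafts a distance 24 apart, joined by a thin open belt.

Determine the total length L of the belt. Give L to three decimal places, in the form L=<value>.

open belt: β = asin((r2−r1)/C) = asin(-13/24) = -32.7972°
wrap1 = π − 2β = 245.5943°
wrap2 = π + 2β = 114.4057°
tangent length = C·cosβ = 20.1742
L = r1·wrap1 + r2·wrap2 + 2·C·cosβ = 15·4.2864 + 2·1.9968 + 2·20.1742 = 108.6384

L=108.638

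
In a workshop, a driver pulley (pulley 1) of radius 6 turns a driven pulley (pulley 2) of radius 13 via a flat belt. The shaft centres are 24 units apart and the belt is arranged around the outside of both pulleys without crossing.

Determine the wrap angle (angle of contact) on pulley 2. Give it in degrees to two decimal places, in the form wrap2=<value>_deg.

wrap2=213.92_deg

open belt: β = asin((r2−r1)/C) = asin(7/24) = 16.9578°
wrap1 = π − 2β = 146.0845°
wrap2 = π + 2β = 213.9155°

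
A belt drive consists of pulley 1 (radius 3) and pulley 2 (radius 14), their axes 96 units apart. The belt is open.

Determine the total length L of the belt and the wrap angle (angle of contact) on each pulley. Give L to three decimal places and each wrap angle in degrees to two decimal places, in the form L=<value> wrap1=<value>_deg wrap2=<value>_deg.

L=246.669 wrap1=166.84_deg wrap2=193.16_deg

open belt: β = asin((r2−r1)/C) = asin(11/96) = 6.5796°
wrap1 = π − 2β = 166.8408°
wrap2 = π + 2β = 193.1592°
tangent length = C·cosβ = 95.3677
L = r1·wrap1 + r2·wrap2 + 2·C·cosβ = 3·2.9119 + 14·3.3713 + 2·95.3677 = 246.6689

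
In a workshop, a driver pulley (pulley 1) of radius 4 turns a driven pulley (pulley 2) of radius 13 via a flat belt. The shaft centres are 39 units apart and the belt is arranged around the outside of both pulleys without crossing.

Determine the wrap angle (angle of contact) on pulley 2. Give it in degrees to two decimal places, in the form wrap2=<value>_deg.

open belt: β = asin((r2−r1)/C) = asin(9/39) = 13.3424°
wrap1 = π − 2β = 153.3153°
wrap2 = π + 2β = 206.6847°

wrap2=206.68_deg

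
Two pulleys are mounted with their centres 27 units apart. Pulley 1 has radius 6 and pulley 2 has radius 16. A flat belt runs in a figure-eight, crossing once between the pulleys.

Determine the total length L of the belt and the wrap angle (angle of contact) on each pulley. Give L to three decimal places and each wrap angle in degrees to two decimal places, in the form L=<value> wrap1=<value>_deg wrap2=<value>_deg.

L=142.326 wrap1=289.14_deg wrap2=289.14_deg

crossed belt: β = asin((r1+r2)/C) = asin(22/27) = 54.5691°
wrap1 = wrap2 = π + 2β = 289.1381°
tangent length = C·cosβ = 15.6525
L = (r1+r2)·wrap + 2·C·cosβ = 22·5.0464 + 2·15.6525 = 142.3260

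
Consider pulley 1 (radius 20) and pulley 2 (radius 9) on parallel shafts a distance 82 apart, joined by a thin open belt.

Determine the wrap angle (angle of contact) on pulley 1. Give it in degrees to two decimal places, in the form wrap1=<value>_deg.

wrap1=195.42_deg

open belt: β = asin((r2−r1)/C) = asin(-11/82) = -7.7093°
wrap1 = π − 2β = 195.4185°
wrap2 = π + 2β = 164.5815°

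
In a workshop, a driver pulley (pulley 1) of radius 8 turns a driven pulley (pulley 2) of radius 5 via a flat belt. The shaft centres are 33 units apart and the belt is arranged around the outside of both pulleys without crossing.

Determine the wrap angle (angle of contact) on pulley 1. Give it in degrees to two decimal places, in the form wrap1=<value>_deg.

open belt: β = asin((r2−r1)/C) = asin(-3/33) = -5.2159°
wrap1 = π − 2β = 190.4318°
wrap2 = π + 2β = 169.5682°

wrap1=190.43_deg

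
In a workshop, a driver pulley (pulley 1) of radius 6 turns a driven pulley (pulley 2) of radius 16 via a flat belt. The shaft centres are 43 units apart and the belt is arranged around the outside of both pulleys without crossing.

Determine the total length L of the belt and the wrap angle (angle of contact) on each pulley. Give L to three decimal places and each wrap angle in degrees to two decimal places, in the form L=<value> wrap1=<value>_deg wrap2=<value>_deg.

open belt: β = asin((r2−r1)/C) = asin(10/43) = 13.4477°
wrap1 = π − 2β = 153.1045°
wrap2 = π + 2β = 206.8955°
tangent length = C·cosβ = 41.8210
L = r1·wrap1 + r2·wrap2 + 2·C·cosβ = 6·2.6722 + 16·3.6110 + 2·41.8210 = 157.4513

L=157.451 wrap1=153.10_deg wrap2=206.90_deg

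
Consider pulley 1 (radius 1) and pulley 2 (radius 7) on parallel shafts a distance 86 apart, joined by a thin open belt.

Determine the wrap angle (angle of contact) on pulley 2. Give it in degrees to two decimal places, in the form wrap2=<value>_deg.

wrap2=188.00_deg

open belt: β = asin((r2−r1)/C) = asin(6/86) = 4.0006°
wrap1 = π − 2β = 171.9987°
wrap2 = π + 2β = 188.0013°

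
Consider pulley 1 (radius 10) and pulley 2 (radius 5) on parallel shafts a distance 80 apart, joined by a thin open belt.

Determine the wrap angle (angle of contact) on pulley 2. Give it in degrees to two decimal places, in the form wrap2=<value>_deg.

wrap2=172.83_deg

open belt: β = asin((r2−r1)/C) = asin(-5/80) = -3.5833°
wrap1 = π − 2β = 187.1666°
wrap2 = π + 2β = 172.8334°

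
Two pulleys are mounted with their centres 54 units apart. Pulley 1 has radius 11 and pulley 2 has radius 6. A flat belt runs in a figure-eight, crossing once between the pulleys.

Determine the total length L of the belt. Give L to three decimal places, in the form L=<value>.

crossed belt: β = asin((r1+r2)/C) = asin(17/54) = 18.3496°
wrap1 = wrap2 = π + 2β = 216.6993°
tangent length = C·cosβ = 51.2543
L = (r1+r2)·wrap + 2·C·cosβ = 17·3.7821 + 2·51.2543 = 166.8045

L=166.805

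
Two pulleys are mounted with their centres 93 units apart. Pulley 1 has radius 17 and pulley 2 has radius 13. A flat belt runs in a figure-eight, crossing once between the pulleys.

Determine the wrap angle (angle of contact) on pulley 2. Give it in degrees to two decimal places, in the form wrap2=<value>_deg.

crossed belt: β = asin((r1+r2)/C) = asin(30/93) = 18.8191°
wrap1 = wrap2 = π + 2β = 217.6381°

wrap2=217.64_deg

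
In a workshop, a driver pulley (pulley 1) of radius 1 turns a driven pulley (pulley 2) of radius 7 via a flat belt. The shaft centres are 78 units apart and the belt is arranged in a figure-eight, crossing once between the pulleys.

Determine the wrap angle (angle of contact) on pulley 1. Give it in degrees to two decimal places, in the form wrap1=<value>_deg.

wrap1=191.77_deg

crossed belt: β = asin((r1+r2)/C) = asin(8/78) = 5.8868°
wrap1 = wrap2 = π + 2β = 191.7737°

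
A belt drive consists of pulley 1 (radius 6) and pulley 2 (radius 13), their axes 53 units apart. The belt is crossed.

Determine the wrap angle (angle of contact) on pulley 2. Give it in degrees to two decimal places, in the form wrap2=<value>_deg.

crossed belt: β = asin((r1+r2)/C) = asin(19/53) = 21.0075°
wrap1 = wrap2 = π + 2β = 222.0151°

wrap2=222.02_deg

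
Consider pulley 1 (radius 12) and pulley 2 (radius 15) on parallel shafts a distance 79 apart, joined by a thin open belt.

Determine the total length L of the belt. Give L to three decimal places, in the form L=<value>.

open belt: β = asin((r2−r1)/C) = asin(3/79) = 2.1763°
wrap1 = π − 2β = 175.6474°
wrap2 = π + 2β = 184.3526°
tangent length = C·cosβ = 78.9430
L = r1·wrap1 + r2·wrap2 + 2·C·cosβ = 12·3.0656 + 15·3.2176 + 2·78.9430 = 242.9369

L=242.937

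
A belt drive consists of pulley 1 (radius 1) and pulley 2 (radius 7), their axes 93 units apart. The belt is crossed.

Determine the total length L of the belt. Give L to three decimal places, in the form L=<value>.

L=211.821

crossed belt: β = asin((r1+r2)/C) = asin(8/93) = 4.9348°
wrap1 = wrap2 = π + 2β = 189.8695°
tangent length = C·cosβ = 92.6553
L = (r1+r2)·wrap + 2·C·cosβ = 8·3.3138 + 2·92.6553 = 211.8213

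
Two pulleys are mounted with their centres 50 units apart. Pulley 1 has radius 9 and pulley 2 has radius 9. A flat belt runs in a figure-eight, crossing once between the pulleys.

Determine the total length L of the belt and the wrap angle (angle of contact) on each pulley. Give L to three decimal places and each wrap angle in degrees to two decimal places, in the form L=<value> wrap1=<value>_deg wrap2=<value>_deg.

crossed belt: β = asin((r1+r2)/C) = asin(18/50) = 21.1002°
wrap1 = wrap2 = π + 2β = 222.2004°
tangent length = C·cosβ = 46.6476
L = (r1+r2)·wrap + 2·C·cosβ = 18·3.8781 + 2·46.6476 = 163.1015

L=163.102 wrap1=222.20_deg wrap2=222.20_deg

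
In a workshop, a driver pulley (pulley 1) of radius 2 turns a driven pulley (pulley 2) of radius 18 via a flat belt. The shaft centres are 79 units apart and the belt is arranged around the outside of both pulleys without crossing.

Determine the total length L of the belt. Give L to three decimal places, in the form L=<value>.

L=224.084

open belt: β = asin((r2−r1)/C) = asin(16/79) = 11.6850°
wrap1 = π − 2β = 156.6299°
wrap2 = π + 2β = 203.3701°
tangent length = C·cosβ = 77.3628
L = r1·wrap1 + r2·wrap2 + 2·C·cosβ = 2·2.7337 + 18·3.5495 + 2·77.3628 = 224.0836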